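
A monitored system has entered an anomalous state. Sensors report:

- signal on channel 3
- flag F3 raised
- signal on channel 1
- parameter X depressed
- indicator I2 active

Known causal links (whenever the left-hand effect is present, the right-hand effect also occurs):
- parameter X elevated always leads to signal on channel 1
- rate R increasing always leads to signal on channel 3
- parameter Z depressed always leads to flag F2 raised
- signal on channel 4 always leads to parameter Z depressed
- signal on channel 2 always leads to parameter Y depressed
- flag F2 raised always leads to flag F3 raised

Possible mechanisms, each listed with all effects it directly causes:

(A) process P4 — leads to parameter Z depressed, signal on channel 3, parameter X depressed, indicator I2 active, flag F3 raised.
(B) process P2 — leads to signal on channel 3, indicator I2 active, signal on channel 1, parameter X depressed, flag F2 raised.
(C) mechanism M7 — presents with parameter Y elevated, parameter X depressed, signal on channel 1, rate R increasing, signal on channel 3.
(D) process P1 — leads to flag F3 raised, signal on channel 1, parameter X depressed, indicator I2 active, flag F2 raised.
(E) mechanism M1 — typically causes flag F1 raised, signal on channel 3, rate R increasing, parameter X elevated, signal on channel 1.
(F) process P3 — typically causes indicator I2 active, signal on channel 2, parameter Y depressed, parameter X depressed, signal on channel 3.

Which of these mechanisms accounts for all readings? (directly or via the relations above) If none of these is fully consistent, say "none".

Per-candidate check:
(A) process P4 — signal on channel 3 +; flag F3 raised +; signal on channel 1 -; parameter X depressed +; indicator I2 active +
(B) process P2 — signal on channel 3 +; flag F3 raised + (through flag F2 raised → flag F3 raised); signal on channel 1 +; parameter X depressed +; indicator I2 active +
(C) mechanism M7 — signal on channel 3 +; flag F3 raised -; signal on channel 1 +; parameter X depressed +; indicator I2 active -
(D) process P1 — signal on channel 3 -; flag F3 raised +; signal on channel 1 +; parameter X depressed +; indicator I2 active +
(E) mechanism M1 — signal on channel 3 +; flag F3 raised -; signal on channel 1 +; parameter X depressed -; indicator I2 active -
(F) process P3 — signal on channel 3 +; flag F3 raised -; signal on channel 1 -; parameter X depressed +; indicator I2 active +
(B) is the only candidate with no mismatches.

B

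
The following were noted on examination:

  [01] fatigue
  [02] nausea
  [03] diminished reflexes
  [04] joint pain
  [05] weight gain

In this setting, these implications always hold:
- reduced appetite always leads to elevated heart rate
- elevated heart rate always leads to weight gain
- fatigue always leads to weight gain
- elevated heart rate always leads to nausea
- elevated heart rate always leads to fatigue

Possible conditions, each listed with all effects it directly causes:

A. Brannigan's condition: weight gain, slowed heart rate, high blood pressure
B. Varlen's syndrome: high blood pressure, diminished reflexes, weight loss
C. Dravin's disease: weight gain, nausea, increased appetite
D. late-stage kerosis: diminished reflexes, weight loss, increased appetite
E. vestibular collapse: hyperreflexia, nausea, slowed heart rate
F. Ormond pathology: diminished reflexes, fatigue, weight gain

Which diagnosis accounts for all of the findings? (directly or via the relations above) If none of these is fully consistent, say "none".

Checking each candidate against the observations:
(A) Brannigan's condition — fatigue -; nausea -; diminished reflexes -; joint pain -; weight gain +
(B) Varlen's syndrome — fatigue -; nausea -; diminished reflexes +; joint pain -; weight gain -
(C) Dravin's disease — does not account for fatigue, diminished reflexes, joint pain
(D) late-stage kerosis — fails on fatigue, nausea, joint pain, weight gain (predicts weight loss, not weight gain)
(E) vestibular collapse — fatigue -; nausea +; diminished reflexes -; joint pain -; weight gain -
(F) Ormond pathology — does not account for nausea, joint pain
None of the listed candidates fits everything.

none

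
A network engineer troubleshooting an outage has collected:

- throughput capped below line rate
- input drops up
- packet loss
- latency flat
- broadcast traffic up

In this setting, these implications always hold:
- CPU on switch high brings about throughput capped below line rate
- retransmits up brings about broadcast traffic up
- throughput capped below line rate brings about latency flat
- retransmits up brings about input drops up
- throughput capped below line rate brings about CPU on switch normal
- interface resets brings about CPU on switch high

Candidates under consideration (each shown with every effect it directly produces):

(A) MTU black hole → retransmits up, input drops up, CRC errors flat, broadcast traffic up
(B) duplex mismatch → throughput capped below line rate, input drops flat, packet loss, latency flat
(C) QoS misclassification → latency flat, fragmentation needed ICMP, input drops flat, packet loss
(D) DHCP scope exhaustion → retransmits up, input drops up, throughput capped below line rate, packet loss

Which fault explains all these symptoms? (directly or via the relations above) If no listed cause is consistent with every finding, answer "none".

Per-candidate check:
(A) MTU black hole — does not account for throughput capped below line rate, packet loss, latency flat
(B) duplex mismatch — throughput capped below line rate ✓; input drops up ✗; packet loss ✓; latency flat ✓; broadcast traffic up ✗
(C) QoS misclassification — throughput capped below line rate ✗; input drops up ✗; packet loss ✓; latency flat ✓; broadcast traffic up ✗
(D) DHCP scope exhaustion — accounts for every observation (latency flat via throughput capped below line rate → latency flat)
(D) is the only candidate with no mismatches.

D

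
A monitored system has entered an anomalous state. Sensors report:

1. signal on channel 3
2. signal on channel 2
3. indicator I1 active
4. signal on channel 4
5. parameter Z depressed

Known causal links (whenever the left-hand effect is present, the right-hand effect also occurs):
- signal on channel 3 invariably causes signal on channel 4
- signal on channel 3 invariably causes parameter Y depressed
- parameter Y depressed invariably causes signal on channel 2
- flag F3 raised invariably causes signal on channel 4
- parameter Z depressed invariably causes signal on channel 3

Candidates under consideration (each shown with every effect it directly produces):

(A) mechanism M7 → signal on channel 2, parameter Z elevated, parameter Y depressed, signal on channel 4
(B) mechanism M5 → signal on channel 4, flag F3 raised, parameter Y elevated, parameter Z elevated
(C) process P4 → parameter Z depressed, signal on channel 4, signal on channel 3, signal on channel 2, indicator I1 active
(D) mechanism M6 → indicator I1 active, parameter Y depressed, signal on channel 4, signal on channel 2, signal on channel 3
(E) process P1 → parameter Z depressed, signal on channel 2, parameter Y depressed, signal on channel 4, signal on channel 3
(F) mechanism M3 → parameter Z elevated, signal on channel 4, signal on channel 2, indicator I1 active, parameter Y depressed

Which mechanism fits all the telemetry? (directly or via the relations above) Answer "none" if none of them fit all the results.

Per-candidate check:
(A) mechanism M7 — fails on signal on channel 3, indicator I1 active, parameter Z depressed (predicts parameter Z elevated, not parameter Z depressed)
(B) mechanism M5 — signal on channel 3 NO; signal on channel 2 NO; indicator I1 active NO; signal on channel 4 yes; parameter Z depressed NO
(C) process P4 — accounts for every observation
(D) mechanism M6 — signal on channel 3 yes; signal on channel 2 yes; indicator I1 active yes; signal on channel 4 yes; parameter Z depressed NO
(E) process P1 — does not account for indicator I1 active
(F) mechanism M3 — fails on signal on channel 3, parameter Z depressed (predicts parameter Z elevated, not parameter Z depressed)
Only (C) is consistent with every observation.

C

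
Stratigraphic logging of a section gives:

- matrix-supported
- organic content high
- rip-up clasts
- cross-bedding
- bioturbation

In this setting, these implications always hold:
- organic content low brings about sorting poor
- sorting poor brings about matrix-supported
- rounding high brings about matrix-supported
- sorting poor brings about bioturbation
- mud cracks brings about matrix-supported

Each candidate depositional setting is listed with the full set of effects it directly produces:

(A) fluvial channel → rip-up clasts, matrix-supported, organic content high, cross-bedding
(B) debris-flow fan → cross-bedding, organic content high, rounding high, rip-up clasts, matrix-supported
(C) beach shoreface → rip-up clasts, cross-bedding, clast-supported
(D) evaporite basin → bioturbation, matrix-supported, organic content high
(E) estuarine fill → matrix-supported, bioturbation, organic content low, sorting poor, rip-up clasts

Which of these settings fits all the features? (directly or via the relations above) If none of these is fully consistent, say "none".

none

Checking each candidate against the observations:
(A) fluvial channel — matrix-supported yes; organic content high yes; rip-up clasts yes; cross-bedding yes; bioturbation NO
(B) debris-flow fan — matrix-supported yes; organic content high yes; rip-up clasts yes; cross-bedding yes; bioturbation NO
(C) beach shoreface — matrix-supported NO; organic content high NO; rip-up clasts yes; cross-bedding yes; bioturbation NO
(D) evaporite basin — does not account for rip-up clasts, cross-bedding
(E) estuarine fill — matrix-supported yes; organic content high NO; rip-up clasts yes; cross-bedding NO; bioturbation yes
None of the listed candidates fits everything.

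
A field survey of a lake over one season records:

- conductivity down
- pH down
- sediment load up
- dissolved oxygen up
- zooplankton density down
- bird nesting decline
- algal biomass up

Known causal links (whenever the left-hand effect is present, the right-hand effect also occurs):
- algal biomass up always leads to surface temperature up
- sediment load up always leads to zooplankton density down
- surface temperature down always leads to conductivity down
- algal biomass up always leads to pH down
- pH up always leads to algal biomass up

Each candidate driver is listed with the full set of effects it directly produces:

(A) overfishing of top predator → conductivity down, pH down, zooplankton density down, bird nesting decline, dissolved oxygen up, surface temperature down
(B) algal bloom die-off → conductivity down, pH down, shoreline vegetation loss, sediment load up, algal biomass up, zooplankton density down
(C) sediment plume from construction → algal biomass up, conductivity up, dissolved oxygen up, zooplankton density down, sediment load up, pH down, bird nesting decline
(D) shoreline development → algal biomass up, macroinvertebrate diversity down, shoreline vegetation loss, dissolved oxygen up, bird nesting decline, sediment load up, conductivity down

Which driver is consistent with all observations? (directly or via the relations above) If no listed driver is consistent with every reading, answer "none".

Testing each hypothesis:
(A) overfishing of top predator — does not account for sediment load up, algal biomass up
(B) algal bloom die-off — conductivity down +; pH down +; sediment load up +; dissolved oxygen up -; zooplankton density down +; bird nesting decline -; algal biomass up +
(C) sediment plume from construction — conductivity down -; pH down +; sediment load up +; dissolved oxygen up +; zooplankton density down +; bird nesting decline +; algal biomass up +
(D) shoreline development — conductivity down +; pH down + (by algal biomass up → pH down); sediment load up +; dissolved oxygen up +; zooplankton density down + (by sediment load up → zooplankton density down); bird nesting decline +; algal biomass up +
Only (D) is consistent with every observation.

D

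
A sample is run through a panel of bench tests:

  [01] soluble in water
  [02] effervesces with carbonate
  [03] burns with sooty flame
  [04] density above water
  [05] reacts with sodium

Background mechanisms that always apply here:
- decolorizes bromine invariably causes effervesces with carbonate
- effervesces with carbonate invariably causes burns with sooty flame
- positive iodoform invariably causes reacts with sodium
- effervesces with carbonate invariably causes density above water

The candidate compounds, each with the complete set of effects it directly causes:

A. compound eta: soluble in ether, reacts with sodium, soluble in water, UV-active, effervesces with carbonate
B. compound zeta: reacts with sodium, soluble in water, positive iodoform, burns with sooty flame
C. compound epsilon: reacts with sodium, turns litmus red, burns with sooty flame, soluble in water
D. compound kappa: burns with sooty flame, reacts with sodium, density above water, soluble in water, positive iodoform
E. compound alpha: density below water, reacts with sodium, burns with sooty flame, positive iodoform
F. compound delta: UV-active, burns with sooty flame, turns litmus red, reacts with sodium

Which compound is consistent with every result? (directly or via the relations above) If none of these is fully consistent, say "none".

A

For each candidate, compare predicted effects to what was observed:
(A) compound eta — accounts for every observation (burns with sooty flame via effervesces with carbonate → burns with sooty flame)
(B) compound zeta — does not account for effervesces with carbonate, density above water
(C) compound epsilon — does not account for effervesces with carbonate, density above water
(D) compound kappa — does not account for effervesces with carbonate
(E) compound alpha — soluble in water NO; effervesces with carbonate NO; burns with sooty flame yes; density above water NO; reacts with sodium yes
(F) compound delta — soluble in water NO; effervesces with carbonate NO; burns with sooty flame yes; density above water NO; reacts with sodium yes
(A) is the only candidate with no mismatches.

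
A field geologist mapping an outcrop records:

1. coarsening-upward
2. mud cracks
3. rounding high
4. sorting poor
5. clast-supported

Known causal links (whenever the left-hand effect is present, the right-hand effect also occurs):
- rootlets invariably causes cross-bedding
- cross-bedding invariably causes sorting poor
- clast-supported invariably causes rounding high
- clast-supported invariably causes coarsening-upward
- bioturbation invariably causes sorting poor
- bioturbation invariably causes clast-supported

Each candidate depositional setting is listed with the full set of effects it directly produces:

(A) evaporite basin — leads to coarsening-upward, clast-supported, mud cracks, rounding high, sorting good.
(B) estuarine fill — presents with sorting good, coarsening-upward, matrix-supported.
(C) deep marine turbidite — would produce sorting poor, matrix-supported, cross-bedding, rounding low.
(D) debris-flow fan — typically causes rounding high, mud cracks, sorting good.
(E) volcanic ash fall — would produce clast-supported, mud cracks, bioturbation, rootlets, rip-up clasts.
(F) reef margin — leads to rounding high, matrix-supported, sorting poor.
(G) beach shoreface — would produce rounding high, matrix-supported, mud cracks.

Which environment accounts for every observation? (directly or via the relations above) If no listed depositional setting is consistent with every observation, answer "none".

Per-candidate check:
(A) evaporite basin — coarsening-upward +; mud cracks +; rounding high +; sorting poor -; clast-supported +
(B) estuarine fill — fails on mud cracks, rounding high, sorting poor, clast-supported (predicts sorting good, not sorting poor; predicts matrix-supported, not clast-supported)
(C) deep marine turbidite — fails on coarsening-upward, mud cracks, rounding high, clast-supported (predicts rounding low, not rounding high; predicts matrix-supported, not clast-supported)
(D) debris-flow fan — fails on coarsening-upward, sorting poor, clast-supported (predicts sorting good, not sorting poor)
(E) volcanic ash fall — accounts for every observation (coarsening-upward through clast-supported → coarsening-upward)
(F) reef margin — fails on coarsening-upward, mud cracks, clast-supported (predicts matrix-supported, not clast-supported)
(G) beach shoreface — coarsening-upward -; mud cracks +; rounding high +; sorting poor -; clast-supported -
Only (E) is consistent with every observation.

E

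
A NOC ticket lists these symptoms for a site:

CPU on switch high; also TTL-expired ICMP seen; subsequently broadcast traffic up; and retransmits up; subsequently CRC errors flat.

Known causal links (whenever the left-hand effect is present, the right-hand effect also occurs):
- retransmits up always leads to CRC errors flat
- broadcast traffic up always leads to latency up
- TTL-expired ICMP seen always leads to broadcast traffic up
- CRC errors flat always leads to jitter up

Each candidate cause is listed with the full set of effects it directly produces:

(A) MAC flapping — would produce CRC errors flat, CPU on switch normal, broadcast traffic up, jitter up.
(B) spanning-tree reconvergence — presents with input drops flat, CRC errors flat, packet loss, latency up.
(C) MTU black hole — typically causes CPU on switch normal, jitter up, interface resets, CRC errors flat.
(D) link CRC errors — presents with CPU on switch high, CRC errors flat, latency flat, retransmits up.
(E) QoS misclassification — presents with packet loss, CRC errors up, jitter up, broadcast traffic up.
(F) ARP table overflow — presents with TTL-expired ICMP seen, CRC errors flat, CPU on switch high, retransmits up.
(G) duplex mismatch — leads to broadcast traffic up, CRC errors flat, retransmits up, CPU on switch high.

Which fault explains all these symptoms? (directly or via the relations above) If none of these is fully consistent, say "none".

Per-candidate check:
(A) MAC flapping — fails on CPU on switch high, TTL-expired ICMP seen, retransmits up (predicts CPU on switch normal, not CPU on switch high)
(B) spanning-tree reconvergence — CPU on switch high NO; TTL-expired ICMP seen NO; broadcast traffic up NO; retransmits up NO; CRC errors flat yes
(C) MTU black hole — fails on CPU on switch high, TTL-expired ICMP seen, broadcast traffic up, retransmits up (predicts CPU on switch normal, not CPU on switch high)
(D) link CRC errors — does not account for TTL-expired ICMP seen, broadcast traffic up
(E) QoS misclassification — fails on CPU on switch high, TTL-expired ICMP seen, retransmits up, CRC errors flat (predicts CRC errors up, not CRC errors flat)
(F) ARP table overflow — accounts for every observation (broadcast traffic up through TTL-expired ICMP seen → broadcast traffic up)
(G) duplex mismatch — does not account for TTL-expired ICMP seen
(F) alone accounts for all the evidence.

F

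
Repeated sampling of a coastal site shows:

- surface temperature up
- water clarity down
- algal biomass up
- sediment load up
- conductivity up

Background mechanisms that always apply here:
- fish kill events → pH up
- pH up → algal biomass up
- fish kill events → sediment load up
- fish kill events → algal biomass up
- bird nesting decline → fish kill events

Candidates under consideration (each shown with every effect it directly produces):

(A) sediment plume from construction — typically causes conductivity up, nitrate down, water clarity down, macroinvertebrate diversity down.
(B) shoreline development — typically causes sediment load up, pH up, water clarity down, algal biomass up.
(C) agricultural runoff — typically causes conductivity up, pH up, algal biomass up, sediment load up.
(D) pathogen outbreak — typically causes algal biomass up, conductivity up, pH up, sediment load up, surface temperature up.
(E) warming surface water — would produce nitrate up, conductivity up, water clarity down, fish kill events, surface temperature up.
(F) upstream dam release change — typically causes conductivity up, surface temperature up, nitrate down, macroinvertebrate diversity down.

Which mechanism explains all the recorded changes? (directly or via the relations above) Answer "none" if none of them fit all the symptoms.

Testing each hypothesis:
(A) sediment plume from construction — surface temperature up ✗; water clarity down ✓; algal biomass up ✗; sediment load up ✗; conductivity up ✓
(B) shoreline development — does not account for surface temperature up, conductivity up
(C) agricultural runoff — surface temperature up ✗; water clarity down ✗; algal biomass up ✓; sediment load up ✓; conductivity up ✓
(D) pathogen outbreak — does not account for water clarity down
(E) warming surface water — surface temperature up ✓; water clarity down ✓; algal biomass up ✓ (through fish kill events → algal biomass up); sediment load up ✓ (through fish kill events → sediment load up); conductivity up ✓
(F) upstream dam release change — does not account for water clarity down, algal biomass up, sediment load up
(E) alone accounts for all the evidence.

E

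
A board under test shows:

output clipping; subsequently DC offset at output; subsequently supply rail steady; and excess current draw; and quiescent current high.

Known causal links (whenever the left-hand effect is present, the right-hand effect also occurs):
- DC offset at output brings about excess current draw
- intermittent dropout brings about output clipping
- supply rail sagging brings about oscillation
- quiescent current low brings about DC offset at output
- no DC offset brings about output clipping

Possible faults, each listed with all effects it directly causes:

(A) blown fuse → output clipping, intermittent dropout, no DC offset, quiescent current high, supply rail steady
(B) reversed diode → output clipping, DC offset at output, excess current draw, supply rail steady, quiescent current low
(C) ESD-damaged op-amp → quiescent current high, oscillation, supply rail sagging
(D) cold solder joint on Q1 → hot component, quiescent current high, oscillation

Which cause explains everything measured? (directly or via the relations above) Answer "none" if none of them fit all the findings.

none

Per-candidate check:
(A) blown fuse — fails on DC offset at output, excess current draw (predicts no DC offset, not DC offset at output)
(B) reversed diode — fails on quiescent current high (predicts quiescent current low, not quiescent current high)
(C) ESD-damaged op-amp — fails on output clipping, DC offset at output, supply rail steady, excess current draw (predicts supply rail sagging, not supply rail steady)
(D) cold solder joint on Q1 — does not account for output clipping, DC offset at output, supply rail steady, excess current draw
Every candidate fails on at least one observation.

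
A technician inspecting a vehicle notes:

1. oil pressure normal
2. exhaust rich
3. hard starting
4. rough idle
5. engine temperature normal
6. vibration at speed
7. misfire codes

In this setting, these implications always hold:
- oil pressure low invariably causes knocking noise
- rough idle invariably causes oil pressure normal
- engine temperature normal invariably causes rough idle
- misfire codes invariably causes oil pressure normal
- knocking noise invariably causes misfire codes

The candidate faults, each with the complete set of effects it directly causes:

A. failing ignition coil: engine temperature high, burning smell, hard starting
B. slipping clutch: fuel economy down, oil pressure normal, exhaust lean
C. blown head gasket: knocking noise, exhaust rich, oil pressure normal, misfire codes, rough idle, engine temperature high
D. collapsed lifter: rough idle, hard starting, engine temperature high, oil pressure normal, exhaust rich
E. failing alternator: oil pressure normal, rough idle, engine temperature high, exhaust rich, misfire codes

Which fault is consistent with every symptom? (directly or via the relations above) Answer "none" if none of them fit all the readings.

none

For each candidate, compare predicted effects to what was observed:
(A) failing ignition coil — fails on oil pressure normal, exhaust rich, rough idle, engine temperature normal, vibration at speed, misfire codes (predicts engine temperature high, not engine temperature normal)
(B) slipping clutch — oil pressure normal match; exhaust rich miss; hard starting miss; rough idle miss; engine temperature normal miss; vibration at speed miss; misfire codes miss
(C) blown head gasket — oil pressure normal match; exhaust rich match; hard starting miss; rough idle match; engine temperature normal miss; vibration at speed miss; misfire codes match
(D) collapsed lifter — fails on engine temperature normal, vibration at speed, misfire codes (predicts engine temperature high, not engine temperature normal)
(E) failing alternator — oil pressure normal match; exhaust rich match; hard starting miss; rough idle match; engine temperature normal miss; vibration at speed miss; misfire codes match
Every candidate fails on at least one observation.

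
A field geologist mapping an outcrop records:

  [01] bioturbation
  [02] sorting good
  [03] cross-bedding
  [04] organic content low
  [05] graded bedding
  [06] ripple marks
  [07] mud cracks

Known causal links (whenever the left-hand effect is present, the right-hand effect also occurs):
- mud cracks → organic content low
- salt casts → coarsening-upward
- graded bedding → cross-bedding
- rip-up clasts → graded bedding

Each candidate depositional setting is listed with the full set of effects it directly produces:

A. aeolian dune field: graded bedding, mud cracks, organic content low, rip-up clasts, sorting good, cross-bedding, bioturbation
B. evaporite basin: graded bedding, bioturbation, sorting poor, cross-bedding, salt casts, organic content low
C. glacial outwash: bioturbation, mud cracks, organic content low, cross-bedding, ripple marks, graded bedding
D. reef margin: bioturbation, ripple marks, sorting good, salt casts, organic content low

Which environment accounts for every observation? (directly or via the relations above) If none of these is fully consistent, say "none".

none

Per-candidate check:
(A) aeolian dune field — does not account for ripple marks
(B) evaporite basin — fails on sorting good, ripple marks, mud cracks (predicts sorting poor, not sorting good)
(C) glacial outwash — does not account for sorting good
(D) reef margin — bioturbation match; sorting good match; cross-bedding miss; organic content low match; graded bedding miss; ripple marks match; mud cracks miss
No candidate is consistent with all observations.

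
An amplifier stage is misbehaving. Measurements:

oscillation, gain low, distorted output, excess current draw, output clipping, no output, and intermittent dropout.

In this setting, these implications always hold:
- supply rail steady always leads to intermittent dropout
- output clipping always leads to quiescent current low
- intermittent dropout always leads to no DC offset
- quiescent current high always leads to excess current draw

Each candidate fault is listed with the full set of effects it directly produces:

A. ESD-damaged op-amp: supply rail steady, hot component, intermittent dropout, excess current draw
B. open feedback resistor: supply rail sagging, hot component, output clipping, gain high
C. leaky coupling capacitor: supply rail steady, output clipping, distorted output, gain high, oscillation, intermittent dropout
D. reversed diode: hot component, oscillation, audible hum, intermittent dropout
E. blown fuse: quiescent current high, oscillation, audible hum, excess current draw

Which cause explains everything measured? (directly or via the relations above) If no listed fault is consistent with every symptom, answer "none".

none

Testing each hypothesis:
(A) ESD-damaged op-amp — oscillation miss; gain low miss; distorted output miss; excess current draw match; output clipping miss; no output miss; intermittent dropout match
(B) open feedback resistor — oscillation miss; gain low miss; distorted output miss; excess current draw miss; output clipping match; no output miss; intermittent dropout miss
(C) leaky coupling capacitor — fails on gain low, excess current draw, no output (predicts gain high, not gain low)
(D) reversed diode — does not account for gain low, distorted output, excess current draw, output clipping, no output
(E) blown fuse — oscillation match; gain low miss; distorted output miss; excess current draw match; output clipping miss; no output miss; intermittent dropout miss
Every candidate fails on at least one observation.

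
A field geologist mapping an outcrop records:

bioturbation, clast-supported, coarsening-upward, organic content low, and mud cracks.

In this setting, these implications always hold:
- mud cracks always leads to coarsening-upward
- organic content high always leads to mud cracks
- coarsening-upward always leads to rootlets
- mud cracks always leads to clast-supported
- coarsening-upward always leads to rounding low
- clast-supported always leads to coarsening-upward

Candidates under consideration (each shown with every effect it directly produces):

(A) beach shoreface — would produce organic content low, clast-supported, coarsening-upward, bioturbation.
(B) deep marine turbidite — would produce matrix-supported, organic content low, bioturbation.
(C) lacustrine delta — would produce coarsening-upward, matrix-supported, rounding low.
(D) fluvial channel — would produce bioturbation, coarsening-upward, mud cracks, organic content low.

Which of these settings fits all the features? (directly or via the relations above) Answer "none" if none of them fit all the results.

Testing each hypothesis:
(A) beach shoreface — does not account for mud cracks
(B) deep marine turbidite — fails on clast-supported, coarsening-upward, mud cracks (predicts matrix-supported, not clast-supported)
(C) lacustrine delta — bioturbation -; clast-supported -; coarsening-upward +; organic content low -; mud cracks -
(D) fluvial channel — accounts for every observation (clast-supported through mud cracks → clast-supported)
(D) is the only candidate with no mismatches.

D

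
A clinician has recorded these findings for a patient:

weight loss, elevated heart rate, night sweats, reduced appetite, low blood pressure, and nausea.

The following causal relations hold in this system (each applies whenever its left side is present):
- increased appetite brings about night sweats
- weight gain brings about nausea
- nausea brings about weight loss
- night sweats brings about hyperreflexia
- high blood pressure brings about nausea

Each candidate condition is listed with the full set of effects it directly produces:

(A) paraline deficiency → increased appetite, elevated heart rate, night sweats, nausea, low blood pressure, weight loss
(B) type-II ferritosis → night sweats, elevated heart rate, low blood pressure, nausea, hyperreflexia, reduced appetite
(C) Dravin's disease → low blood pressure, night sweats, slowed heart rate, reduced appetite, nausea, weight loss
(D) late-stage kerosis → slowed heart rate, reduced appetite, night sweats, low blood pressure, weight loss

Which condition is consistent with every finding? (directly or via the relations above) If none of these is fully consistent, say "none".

Per-candidate check:
(A) paraline deficiency — weight loss match; elevated heart rate match; night sweats match; reduced appetite miss; low blood pressure match; nausea match
(B) type-II ferritosis — weight loss match (by nausea → weight loss); elevated heart rate match; night sweats match; reduced appetite match; low blood pressure match; nausea match
(C) Dravin's disease — fails on elevated heart rate (predicts slowed heart rate, not elevated heart rate)
(D) late-stage kerosis — fails on elevated heart rate, nausea (predicts slowed heart rate, not elevated heart rate)
(B) alone accounts for all the evidence.

B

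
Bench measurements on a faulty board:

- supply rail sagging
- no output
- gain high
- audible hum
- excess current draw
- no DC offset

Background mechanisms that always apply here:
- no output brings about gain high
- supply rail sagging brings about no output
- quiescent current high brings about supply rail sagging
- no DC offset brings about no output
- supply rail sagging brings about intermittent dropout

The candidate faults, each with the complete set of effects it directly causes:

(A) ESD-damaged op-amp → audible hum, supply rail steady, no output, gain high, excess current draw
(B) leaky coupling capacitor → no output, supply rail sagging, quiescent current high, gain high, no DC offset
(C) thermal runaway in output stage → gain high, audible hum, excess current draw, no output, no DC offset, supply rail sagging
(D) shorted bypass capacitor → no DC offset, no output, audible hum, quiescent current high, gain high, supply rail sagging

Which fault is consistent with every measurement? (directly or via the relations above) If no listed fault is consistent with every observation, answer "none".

C

Testing each hypothesis:
(A) ESD-damaged op-amp — supply rail sagging NO; no output yes; gain high yes; audible hum yes; excess current draw yes; no DC offset NO
(B) leaky coupling capacitor — does not account for audible hum, excess current draw
(C) thermal runaway in output stage — supply rail sagging yes; no output yes; gain high yes; audible hum yes; excess current draw yes; no DC offset yes
(D) shorted bypass capacitor — supply rail sagging yes; no output yes; gain high yes; audible hum yes; excess current draw NO; no DC offset yes
(C) alone accounts for all the evidence.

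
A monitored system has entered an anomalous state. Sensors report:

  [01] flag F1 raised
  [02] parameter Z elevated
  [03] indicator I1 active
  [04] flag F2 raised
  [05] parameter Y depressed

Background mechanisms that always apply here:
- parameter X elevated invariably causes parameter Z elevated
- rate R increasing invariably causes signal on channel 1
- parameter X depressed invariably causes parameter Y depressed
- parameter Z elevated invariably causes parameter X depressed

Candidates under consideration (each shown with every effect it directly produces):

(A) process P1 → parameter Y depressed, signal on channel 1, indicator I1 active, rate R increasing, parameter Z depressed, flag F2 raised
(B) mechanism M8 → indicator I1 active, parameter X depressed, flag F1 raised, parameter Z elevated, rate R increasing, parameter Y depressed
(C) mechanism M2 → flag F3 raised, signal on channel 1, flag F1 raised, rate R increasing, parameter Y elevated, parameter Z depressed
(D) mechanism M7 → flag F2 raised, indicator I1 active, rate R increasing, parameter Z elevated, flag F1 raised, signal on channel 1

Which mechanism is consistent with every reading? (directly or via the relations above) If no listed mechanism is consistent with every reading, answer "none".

D

For each candidate, compare predicted effects to what was observed:
(A) process P1 — flag F1 raised miss; parameter Z elevated miss; indicator I1 active match; flag F2 raised match; parameter Y depressed match
(B) mechanism M8 — flag F1 raised match; parameter Z elevated match; indicator I1 active match; flag F2 raised miss; parameter Y depressed match
(C) mechanism M2 — fails on parameter Z elevated, indicator I1 active, flag F2 raised, parameter Y depressed (predicts parameter Z depressed, not parameter Z elevated; predicts parameter Y elevated, not parameter Y depressed)
(D) mechanism M7 — flag F1 raised match; parameter Z elevated match; indicator I1 active match; flag F2 raised match; parameter Y depressed match (via parameter Z elevated → parameter X depressed → parameter Y depressed)
(D) is the only candidate with no mismatches.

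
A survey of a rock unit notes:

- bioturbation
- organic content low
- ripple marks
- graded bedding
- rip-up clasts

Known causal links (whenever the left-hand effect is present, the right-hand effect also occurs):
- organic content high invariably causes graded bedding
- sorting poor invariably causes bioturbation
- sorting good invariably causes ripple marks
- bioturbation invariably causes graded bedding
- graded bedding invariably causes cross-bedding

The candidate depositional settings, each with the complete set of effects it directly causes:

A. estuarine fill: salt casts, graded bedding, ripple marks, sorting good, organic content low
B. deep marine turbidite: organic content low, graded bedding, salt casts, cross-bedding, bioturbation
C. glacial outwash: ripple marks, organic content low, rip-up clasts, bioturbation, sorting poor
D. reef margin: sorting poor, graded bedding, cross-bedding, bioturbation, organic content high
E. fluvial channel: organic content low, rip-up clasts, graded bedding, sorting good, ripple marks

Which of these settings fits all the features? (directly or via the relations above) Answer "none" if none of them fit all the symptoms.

C

Per-candidate check:
(A) estuarine fill — bioturbation NO; organic content low yes; ripple marks yes; graded bedding yes; rip-up clasts NO
(B) deep marine turbidite — bioturbation yes; organic content low yes; ripple marks NO; graded bedding yes; rip-up clasts NO
(C) glacial outwash — accounts for every observation (graded bedding through bioturbation → graded bedding)
(D) reef margin — bioturbation yes; organic content low NO; ripple marks NO; graded bedding yes; rip-up clasts NO
(E) fluvial channel — bioturbation NO; organic content low yes; ripple marks yes; graded bedding yes; rip-up clasts yes
(C) is the only candidate with no mismatches.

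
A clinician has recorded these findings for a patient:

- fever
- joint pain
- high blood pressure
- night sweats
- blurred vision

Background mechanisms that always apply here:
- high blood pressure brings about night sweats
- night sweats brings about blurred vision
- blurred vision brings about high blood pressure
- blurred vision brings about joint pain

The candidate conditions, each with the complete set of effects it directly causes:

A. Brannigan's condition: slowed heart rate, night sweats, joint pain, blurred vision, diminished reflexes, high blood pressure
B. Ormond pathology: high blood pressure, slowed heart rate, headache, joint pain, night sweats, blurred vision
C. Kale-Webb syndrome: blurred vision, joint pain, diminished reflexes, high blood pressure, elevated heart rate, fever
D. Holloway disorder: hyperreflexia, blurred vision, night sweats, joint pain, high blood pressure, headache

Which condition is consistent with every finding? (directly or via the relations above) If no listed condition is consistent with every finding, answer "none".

Checking each candidate against the observations:
(A) Brannigan's condition — fever ✗; joint pain ✓; high blood pressure ✓; night sweats ✓; blurred vision ✓
(B) Ormond pathology — does not account for fever
(C) Kale-Webb syndrome — fever ✓; joint pain ✓; high blood pressure ✓; night sweats ✓ (through high blood pressure → night sweats); blurred vision ✓
(D) Holloway disorder — fever ✗; joint pain ✓; high blood pressure ✓; night sweats ✓; blurred vision ✓
(C) alone accounts for all the evidence.

C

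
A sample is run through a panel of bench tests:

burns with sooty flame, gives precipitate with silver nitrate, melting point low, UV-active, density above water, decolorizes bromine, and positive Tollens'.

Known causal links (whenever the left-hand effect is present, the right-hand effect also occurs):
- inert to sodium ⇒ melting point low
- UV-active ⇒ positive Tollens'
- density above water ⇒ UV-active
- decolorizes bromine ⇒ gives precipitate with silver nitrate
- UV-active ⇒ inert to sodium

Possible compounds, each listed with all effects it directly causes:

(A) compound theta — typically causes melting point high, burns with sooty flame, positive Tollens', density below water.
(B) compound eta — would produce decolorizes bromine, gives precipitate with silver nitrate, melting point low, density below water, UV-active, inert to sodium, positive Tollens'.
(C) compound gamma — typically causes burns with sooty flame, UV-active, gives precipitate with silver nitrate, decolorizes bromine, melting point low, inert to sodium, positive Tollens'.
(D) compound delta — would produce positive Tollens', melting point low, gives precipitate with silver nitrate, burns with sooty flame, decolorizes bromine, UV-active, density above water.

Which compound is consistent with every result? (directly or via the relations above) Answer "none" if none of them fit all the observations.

D

Checking each candidate against the observations:
(A) compound theta — burns with sooty flame +; gives precipitate with silver nitrate -; melting point low -; UV-active -; density above water -; decolorizes bromine -; positive Tollens' +
(B) compound eta — burns with sooty flame -; gives precipitate with silver nitrate +; melting point low +; UV-active +; density above water -; decolorizes bromine +; positive Tollens' +
(C) compound gamma — does not account for density above water
(D) compound delta — burns with sooty flame +; gives precipitate with silver nitrate +; melting point low +; UV-active +; density above water +; decolorizes bromine +; positive Tollens' +
Only (D) is consistent with every observation.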